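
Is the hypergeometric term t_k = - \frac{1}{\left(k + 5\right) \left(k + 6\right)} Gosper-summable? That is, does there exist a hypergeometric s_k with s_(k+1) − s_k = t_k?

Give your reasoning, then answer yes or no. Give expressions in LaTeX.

r(k) = (k + 5)/(k + 7) after simplifying.
So A=k + 5 and B=k + 7, with C=1.
Need (k + 5)·f(k+1) − (k + 6)·f(k) = 1.
Degrees (1,1,0) ⇒ d ≤ 1.
Solving with deg f ≤ 1: f(k) = k/5.
R(k) = B(k−1)·f(k)/C(k) = k*(k + 6)/5; s_k = R·t_k = -k/(5*k + 25).
Check: Δs_k = -1/(k**2 + 11*k + 30). ✓

Yes. s_k = - \frac{k}{5 k + 25}.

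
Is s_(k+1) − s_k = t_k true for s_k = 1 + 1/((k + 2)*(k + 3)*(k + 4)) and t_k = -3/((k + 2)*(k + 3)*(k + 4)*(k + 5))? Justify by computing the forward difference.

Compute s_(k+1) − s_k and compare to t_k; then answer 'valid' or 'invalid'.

valid (s_(k+1) − s_k reduces to t_k)

s_(k+1) = 1 + 1/((k + 3)*(k + 4)*(k + 5))
s_(k+1) − s_k = -3/((k + 2)*(k + 3)*(k + 4)*(k + 5))
(s_(k+1) − s_k) − t_k = 0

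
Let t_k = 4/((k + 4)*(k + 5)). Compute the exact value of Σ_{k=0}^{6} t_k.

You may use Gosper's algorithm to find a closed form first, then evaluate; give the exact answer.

Σ = 7/11

t_(k+1)/t_k = (k + 4)/(k + 6).
So A=k + 4 and B=k + 6, with C=1.
Set up (k + 4)·f(k+1) − (k + 5)·f(k) − (1) = 0.
Bound: deg f ≤ 1.
Solving with deg f ≤ 1: f(k) = k/4.
Get s_k = R·t_k = k/(k + 4) with R(k) = B(k−1)f(k)/C(k) = k*(k + 5)/4.
Δs = 4/(k**2 + 9*k + 20), as required.
Σ_(k=0)^(6) t_k = s_(7) − s_(0) = 7/11 − (0) = 7/11.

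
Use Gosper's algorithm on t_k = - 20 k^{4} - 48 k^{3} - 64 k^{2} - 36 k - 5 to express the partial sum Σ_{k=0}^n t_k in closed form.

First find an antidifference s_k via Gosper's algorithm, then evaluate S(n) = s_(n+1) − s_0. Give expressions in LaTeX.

Step 1: r(k) = (20*k**4 + 128*k**3 + 328*k**2 + 388*k + 173)/(20*k**4 + 48*k**3 + 64*k**2 + 36*k + 5).
Gosper form: A/B · C(k+1)/C(k) with A=1, B=1, C=k**4 + 12*k**3/5 + 16*k**2/5 + 9*k/5 + 1/4.
Need (1)·f(k+1) − (1)·f(k) = k**4 + 12*k**3/5 + 16*k**2/5 + 9*k/5 + 1/4.
From deg A=0, deg B=0, deg C=4: d=5.
Solving with deg f ≤ 5: f(k) = k*(4*k**4 + 2*k**3 + 4*k**2 - 2*k - 3)/20.
Get s_k = R·t_k = k*(-4*k**4 - 2*k**3 - 4*k**2 + 2*k + 3) with R(k) = B(k−1)f(k)/C(k) = k*(4*k**4 + 2*k**3 + 4*k**2 - 2*k - 3)/(20*k**4 + 48*k**3 + 64*k**2 + 36*k + 5).
s_(k+1) − s_k = -20*k**4 - 48*k**3 - 64*k**2 - 36*k - 5 = t_k.
Σ_(k=0)^n t_k = s_(n+1) − s_(0) = (-4*n**5 - 22*n**4 - 52*n**3 - 62*n**2 - 33*n - 5) − (0), i.e. -4*n**5 - 22*n**4 - 52*n**3 - 62*n**2 - 33*n - 5.

S(n) = - 4 n^{5} - 22 n^{4} - 52 n^{3} - 62 n^{2} - 33 n - 5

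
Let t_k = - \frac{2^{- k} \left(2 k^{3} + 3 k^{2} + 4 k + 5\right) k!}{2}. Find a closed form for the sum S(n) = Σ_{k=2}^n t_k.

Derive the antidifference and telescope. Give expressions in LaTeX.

S(n) = 2^{- n - 1} \left(2^{n + 3} - 2 n^{3} n! - 7 n^{2} n! - 6 n n! - n!\right)

Ratio r(k) = (2*k**4 + 11*k**3 + 25*k**2 + 30*k + 14)/(2*(2*k**3 + 3*k**2 + 4*k + 5)).
Gosper form: A/B · C(k+1)/C(k) with A=k/2 + 1/2, B=1, C=k**3 + 3*k**2/2 + 2*k + 5/2.
Solve (k/2 + 1/2)·f(k+1) − (1)·f(k) = k**3 + 3*k**2/2 + 2*k + 5/2.
deg f ≤ 2 (via 1,0,3).
Solving with deg f ≤ 2: f(k) = 2*k**2 + k - 2.
Then R = B(k−1)f/C = 2*(2*k**2 + k - 2)/(2*k**3 + 3*k**2 + 4*k + 5), so s_k = R(k)·t_k = -(2*k**2 + k - 2)*factorial(k)/2**k.
Δs = -(2*k**3 + 3*k**2 + 4*k + 5)*factorial(k)/(2*2**k), as required.
Σ_(k=2)^n t_k = s_(n+1) − s_(2) = (-2**(-n - 1)*(2*n**2 + 5*n + 1)*factorial(n + 1)) − (-4), i.e. 2**(-n - 1)*(2**(n + 3) - 2*n**3*factorial(n) - 7*n**2*factorial(n) - 6*n*factorial(n) - factorial(n)).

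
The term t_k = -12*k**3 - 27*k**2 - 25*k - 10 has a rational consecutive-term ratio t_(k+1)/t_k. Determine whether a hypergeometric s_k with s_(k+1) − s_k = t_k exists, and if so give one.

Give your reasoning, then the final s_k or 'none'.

s_k = k*(-3*k**3 - 3*k**2 - 2*k - 2)

r(k) = (12*k**3 + 63*k**2 + 115*k + 74)/(12*k**3 + 27*k**2 + 25*k + 10) after simplifying.
A = 1, B = 1, C = k**3 + 9*k**2/4 + 25*k/12 + 5/6.
Solve (1)·f(k+1) − (1)·f(k) = k**3 + 9*k**2/4 + 25*k/12 + 5/6.
From deg A=0, deg B=0, deg C=3: d=4.
Solve for f: f(k) = k*(k + 1)*(3*k**2 + 2)/12 (degree 4 ≤ 4).
Then R = B(k−1)f/C = k*(3*k**2 + 2)/(12*k**2 + 15*k + 10), so s_k = R(k)·t_k = k*(-3*k**3 - 3*k**2 - 2*k - 2).
Δs = -12*k**3 - 27*k**2 - 25*k - 10, as required.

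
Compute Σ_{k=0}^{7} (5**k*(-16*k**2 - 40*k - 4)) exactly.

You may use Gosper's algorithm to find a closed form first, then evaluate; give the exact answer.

Σ = -98437504

r(k) = 5*(4*k**2 + 18*k + 15)/(4*k**2 + 10*k + 1) after simplifying.
Factor: A=5; B=1; C=k**2 + 5*k/2 + 1/4.
f must satisfy (5)·f(k+1) − (1)·f(k) = k**2 + 5*k/2 + 1/4.
deg f ≤ 2 (via 0,0,2).
A polynomial solution: f(k) = (k - 1)*(k + 1)/4.
Then R = B(k−1)f/C = (k - 1)*(k + 1)/(4*k**2 + 10*k + 1), so s_k = R(k)·t_k = 4*5**k*(1 - k**2).
s_(k+1) − s_k = 4*5**k*(k**2 - 5*(k + 1)**2 + 4) = t_k.
Telescoping: Σ = s_(8) − s_(0) = -98437500 − (4) = -98437504.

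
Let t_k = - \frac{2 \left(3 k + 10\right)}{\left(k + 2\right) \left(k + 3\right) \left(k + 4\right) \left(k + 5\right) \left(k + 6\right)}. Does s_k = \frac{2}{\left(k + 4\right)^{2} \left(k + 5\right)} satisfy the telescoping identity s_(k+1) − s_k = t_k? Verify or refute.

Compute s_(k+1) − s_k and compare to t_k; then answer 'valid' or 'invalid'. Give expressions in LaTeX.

s_(k+1) = 2/((k + 5)**2*(k + 6))
s_(k+1) − s_k = 2*((k + 4)**2 - (k + 5)*(k + 6))/((k + 4)**2*(k + 5)**2*(k + 6))
(s_(k+1) − s_k) − t_k = 4*(4*k**2 + 31*k + 58)/(k**7 + 29*k**6 + 355*k**5 + 2375*k**4 + 9364*k**3 + 21716*k**2 + 27360*k + 14400)

Invalid: residual \frac{4 \left(4 k^{2} + 31 k + 58\right)}{k^{7} + 29 k^{6} + 355 k^{5} + 2375 k^{4} + 9364 k^{3} + 21716 k^{2} + 27360 k + 14400} ≠ 0.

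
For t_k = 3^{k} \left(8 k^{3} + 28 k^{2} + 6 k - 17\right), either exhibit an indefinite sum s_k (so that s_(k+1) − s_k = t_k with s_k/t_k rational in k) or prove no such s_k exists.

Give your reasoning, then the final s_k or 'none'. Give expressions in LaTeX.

r(k) = 3*(8*k**3 + 52*k**2 + 86*k + 25)/(8*k**3 + 28*k**2 + 6*k - 17) after simplifying.
Take A(k)=3, B(k)=1, C(k)=k**3 + 7*k**2/2 + 3*k/4 - 17/8.
f must satisfy (3)·f(k+1) − (1)·f(k) = k**3 + 7*k**2/2 + 3*k/4 - 17/8.
Bound: deg f ≤ 3.
Match coefficients ⇒ f(k) = (4*k**3 - 4*k**2 - 3*k - 4)/8.
Then R = B(k−1)f/C = (4*k**3 - 4*k**2 - 3*k - 4)/(8*k**3 + 28*k**2 + 6*k - 17), so s_k = R(k)·t_k = 3**k*(4*k**3 - 4*k**2 - 3*k - 4).
Verify: 3**k*(8*k**3 + 28*k**2 + 6*k - 17) matches t_k.

s_k = 3^{k} \left(4 k^{3} - 4 k^{2} - 3 k - 4\right)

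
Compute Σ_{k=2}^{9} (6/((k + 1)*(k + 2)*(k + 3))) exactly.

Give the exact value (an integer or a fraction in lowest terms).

Step 1: r(k) = (k + 1)/(k + 4).
A = k + 1, B = k + 4, C = 1.
Set up (k + 1)·f(k+1) − (k + 3)·f(k) − (1) = 0.
d = 2 from the (1,1,0) case.
Solving with deg f ≤ 2: f(k) = k*(k + 3)/4.
So s_k = (B(k−1)f/C)·t_k = (k*(k + 3)**2/4)·t_k = 3*k*(k + 3)/(2*(k + 1)*(k + 2)).
s_(k+1) − s_k = 6/(k**3 + 6*k**2 + 11*k + 6) = t_k.
Evaluate s at k=10 and k=2: 65/44 and 5/4; difference 5/22.

Σ = 5/22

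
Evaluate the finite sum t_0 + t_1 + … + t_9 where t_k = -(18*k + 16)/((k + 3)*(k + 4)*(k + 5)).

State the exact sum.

Σ = -1895/1092

Compute t_(k+1)/t_k: get (k + 3)*(9*k + 17)/((k + 6)*(9*k + 8)).
Take A(k)=k + 3, B(k)=k + 6, C(k)=k + 8/9.
Solve (k + 3)·f(k+1) − (k + 5)·f(k) = k + 8/9.
Degrees (1,1,1) ⇒ d ≤ 2.
Solving with deg f ≤ 2: f(k) = k*(35*k + 29)/216.
Get s_k = R·t_k = -k*(35*k + 29)/(12*(k + 3)*(k + 4)) with R(k) = B(k−1)f(k)/C(k) = k*(k + 5)*(35*k + 29)/(24*(9*k + 8)).
Verify: 2*(-9*k - 8)/(k**3 + 12*k**2 + 47*k + 60) matches t_k.
Σ_(k=0)^(9) t_k = s_(10) − s_(0) = -1895/1092 − (0) = -1895/1092.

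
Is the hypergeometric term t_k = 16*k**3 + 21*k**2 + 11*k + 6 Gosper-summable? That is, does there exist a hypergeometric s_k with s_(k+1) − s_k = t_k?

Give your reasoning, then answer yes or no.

Yes. s_k = k*(4*k**3 - k**2 - k + 4).

The ratio is (16*k**3 + 69*k**2 + 101*k + 54)/(16*k**3 + 21*k**2 + 11*k + 6).
Factor: A=1; B=1; C=k**3 + 21*k**2/16 + 11*k/16 + 3/8.
Key eq: (1)·f(k+1) = (1)·f(k) + (k**3 + 21*k**2/16 + 11*k/16 + 3/8).
deg f ≤ 4 (via 0,0,3).
A polynomial solution: f(k) = k*(k + 1)*(4*k**2 - 5*k + 4)/16.
Certificate R = B(k−1)f/C = k*(4*k**2 - 5*k + 4)/(16*k**2 + 5*k + 6) gives s_k = k*(4*k**3 - k**2 - k + 4).
Verify: 16*k**3 + 21*k**2 + 11*k + 6 matches t_k.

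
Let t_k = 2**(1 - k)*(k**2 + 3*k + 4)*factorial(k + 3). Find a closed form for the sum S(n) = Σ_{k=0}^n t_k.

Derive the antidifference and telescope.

t_(k+1)/t_k = (k + 4)*(3*k + (k + 1)**2 + 7)/(2*(k**2 + 3*k + 4)).
Take A(k)=k/2 + 2, B(k)=1, C(k)=k**2 + 3*k + 4.
f must satisfy (k/2 + 2)·f(k+1) − (1)·f(k) = k**2 + 3*k + 4.
deg f ≤ 1 (via 1,0,2).
Coefficient equations give f(k) = 2*k.
So s_k = (B(k−1)f/C)·t_k = (2*k/(k**2 + 3*k + 4))·t_k = 2**(2 - k)*k*factorial(k + 3).
Check: Δs_k = 2**(1 - k)*(k**2 + 3*k + 4)*factorial(k + 3). ✓
Evaluate: s_(n+1) = 2**(1 - n)*(n + 1)*factorial(n + 4); subtract s_(0) = 0 ⇒ S(n) = 2**(1 - n)*(n + 1)*factorial(n + 4).

S(n) = 2**(1 - n)*(n + 1)*factorial(n + 4)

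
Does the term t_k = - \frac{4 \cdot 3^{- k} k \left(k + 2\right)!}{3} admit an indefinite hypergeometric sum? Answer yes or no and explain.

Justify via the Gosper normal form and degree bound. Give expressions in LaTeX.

r(k) = (k + 1)*(k + 3)/(3*k) after simplifying.
So A=k/3 + 1 and B=1, with C=k.
Set up (k/3 + 1)·f(k+1) − (1)·f(k) − (k) = 0.
d = 0 from the (1,0,1) case.
A polynomial solution: f(k) = 3.
Then R = B(k−1)f/C = 3/k, so s_k = R(k)·t_k = -4*factorial(k + 2)/3**k.
Δs = -4*k*factorial(k + 2)/(3*3**k), as required.

Yes. s_k = - 4 \cdot 3^{- k} \left(k + 2\right)!.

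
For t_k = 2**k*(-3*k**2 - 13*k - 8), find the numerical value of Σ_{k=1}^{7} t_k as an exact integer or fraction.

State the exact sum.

Σ = -51192

The ratio is 2*(3*k**2 + 19*k + 24)/(3*k**2 + 13*k + 8).
Normal form (A,B,C) = (2, 1, k**2 + 13*k/3 + 8/3).
Set up (2)·f(k+1) − (1)·f(k) − (k**2 + 13*k/3 + 8/3) = 0.
From deg A=0, deg B=0, deg C=2: d=2.
A polynomial solution: f(k) = k*(3*k + 1)/3.
R(k) = B(k−1)·f(k)/C(k) = k*(3*k + 1)/(3*k**2 + 13*k + 8); s_k = R·t_k = 2**k*k*(-3*k - 1).
s_(k+1) − s_k = 2**k*(-3*k**2 - 13*k - 8) = t_k.
Sum = s_(8) − s_(1); s_(8) = -51200, s_(1) = -8 ⇒ -51192.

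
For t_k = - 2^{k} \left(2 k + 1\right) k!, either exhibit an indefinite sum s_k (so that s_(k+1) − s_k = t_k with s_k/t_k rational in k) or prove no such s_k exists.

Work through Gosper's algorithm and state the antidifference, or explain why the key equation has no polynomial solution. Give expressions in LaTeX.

s_k = - 2^{k} k!

Compute t_(k+1)/t_k: get 2*(k + 1)*(2*k + 3)/(2*k + 1).
Normal form (A,B,C) = (2*k + 2, 1, k + 1/2).
f must satisfy (2*k + 2)·f(k+1) − (1)·f(k) = k + 1/2.
d = 0 from the (1,0,1) case.
Match coefficients ⇒ f(k) = 1/2.
Get s_k = R·t_k = -2**k*factorial(k) with R(k) = B(k−1)f(k)/C(k) = 1/(2*k + 1).
Check: Δs_k = -2**k*(2*k + 1)*factorial(k). ✓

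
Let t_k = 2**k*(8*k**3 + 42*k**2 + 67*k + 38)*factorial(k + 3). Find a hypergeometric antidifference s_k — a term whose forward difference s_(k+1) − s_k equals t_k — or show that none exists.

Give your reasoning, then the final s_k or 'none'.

Step 1: r(k) = 2*(8*k**4 + 98*k**3 + 439*k**2 + 855*k + 620)/(8*k**3 + 42*k**2 + 67*k + 38).
Normal form (A,B,C) = (2*k + 8, 1, k**3 + 21*k**2/4 + 67*k/8 + 19/4).
f must satisfy (2*k + 8)·f(k+1) − (1)·f(k) = k**3 + 21*k**2/4 + 67*k/8 + 19/4.
deg f ≤ 2 (via 1,0,3).
Coefficient equations give f(k) = (4*k**2 - k + 2)/8.
Then R = B(k−1)f/C = (4*k**2 - k + 2)/(8*k**3 + 42*k**2 + 67*k + 38), so s_k = R(k)·t_k = 2**k*(4*k**2 - k + 2)*factorial(k + 3).
Check: Δs_k = 2**k*(8*k**3 + 42*k**2 + 67*k + 38)*factorial(k + 3). ✓

s_k = 2**k*(4*k**2 - k + 2)*factorial(k + 3)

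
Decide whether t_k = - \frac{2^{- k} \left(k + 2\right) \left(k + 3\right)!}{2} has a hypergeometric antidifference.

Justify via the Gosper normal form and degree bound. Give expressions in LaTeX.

Yes. s_k = - 2^{- k} \left(k + 3\right)!.

r(k) = (k + 3)*(k + 4)/(2*(k + 2)) after simplifying.
Gosper form: A/B · C(k+1)/C(k) with A=k/2 + 2, B=1, C=k + 2.
f must satisfy (k/2 + 2)·f(k+1) − (1)·f(k) = k + 2.
d = 0 from the (1,0,1) case.
Match coefficients ⇒ f(k) = 2.
Then R = B(k−1)f/C = 2/(k + 2), so s_k = R(k)·t_k = -factorial(k + 3)/2**k.
Δs = -(k + 2)*factorial(k + 3)/(2*2**k), as required.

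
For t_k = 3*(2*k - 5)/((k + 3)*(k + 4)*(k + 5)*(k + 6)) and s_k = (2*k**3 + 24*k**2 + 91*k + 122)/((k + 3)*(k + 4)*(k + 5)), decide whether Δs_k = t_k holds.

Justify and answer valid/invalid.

valid; difference matches t_k

s_(k+1) = (91*k + 2*(k + 1)**3 + 24*(k + 1)**2 + 213)/((k + 4)*(k + 5)*(k + 6))
s_(k+1) − s_k = 3*(2*k - 5)/(k**4 + 18*k**3 + 119*k**2 + 342*k + 360)
(s_(k+1) − s_k) − t_k = 0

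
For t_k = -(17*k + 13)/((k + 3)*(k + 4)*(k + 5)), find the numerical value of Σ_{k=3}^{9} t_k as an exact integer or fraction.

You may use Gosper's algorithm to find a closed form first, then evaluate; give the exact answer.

Σ = -473/546

Step 1: r(k) = (k + 3)*(17*k + 30)/((k + 6)*(17*k + 13)).
Take A(k)=k + 3, B(k)=k + 6, C(k)=k + 13/17.
Key eq: (k + 3)·f(k+1) = (k + 5)·f(k) + (k + 13/17).
From deg A=1, deg B=1, deg C=1: d=2.
A polynomial solution: f(k) = k*(8*k + 5)/51.
Certificate R = B(k−1)f/C = k*(k + 5)*(8*k + 5)/(3*(17*k + 13)) gives s_k = k*(-8*k - 5)/(3*(k + 3)*(k + 4)).
Verify: (-17*k - 13)/(k**3 + 12*k**2 + 47*k + 60) matches t_k.
Evaluate s at k=10 and k=3: -425/273 and -29/42; difference -473/546.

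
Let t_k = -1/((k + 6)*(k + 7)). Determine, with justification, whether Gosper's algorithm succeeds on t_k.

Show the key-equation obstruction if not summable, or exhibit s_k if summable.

Yes. s_k = -k/(6*k + 36).

r(k) = (k + 6)/(k + 8) after simplifying.
Gosper form: A/B · C(k+1)/C(k) with A=k + 6, B=k + 8, C=1.
Solve (k + 6)·f(k+1) − (k + 7)·f(k) = 1.
From deg A=1, deg B=1, deg C=0: d=1.
Solve for f: f(k) = k/6 (degree 1 ≤ 1).
Then R = B(k−1)f/C = k*(k + 7)/6, so s_k = R(k)·t_k = -k/(6*k + 36).
Δs = -1/(k**2 + 13*k + 42), as required.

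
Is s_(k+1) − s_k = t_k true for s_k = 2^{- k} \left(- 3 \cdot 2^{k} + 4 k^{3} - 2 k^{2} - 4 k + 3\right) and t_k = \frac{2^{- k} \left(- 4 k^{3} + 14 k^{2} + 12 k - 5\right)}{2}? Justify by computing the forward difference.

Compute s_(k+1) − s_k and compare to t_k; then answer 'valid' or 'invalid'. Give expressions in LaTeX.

s_(k+1) = (-6*2**k + 4*k**3 + 10*k**2 + 4*k + 1)/(2*2**k)
s_(k+1) − s_k = (-4*k**3 + 14*k**2 + 12*k - 5)/(2*2**k)
(s_(k+1) − s_k) − t_k = 0

valid (s_(k+1) − s_k reduces to t_k)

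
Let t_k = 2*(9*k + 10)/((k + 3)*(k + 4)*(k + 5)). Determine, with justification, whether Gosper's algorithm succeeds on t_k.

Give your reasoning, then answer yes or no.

The ratio is (k + 3)*(9*k + 19)/((k + 6)*(9*k + 10)).
So A=k + 3 and B=k + 6, with C=k + 10/9.
Key eq: (k + 3)·f(k+1) = (k + 5)·f(k) + (k + 10/9).
From deg A=1, deg B=1, deg C=1: d=2.
Solve for f: f(k) = k*(37*k + 43)/216 (degree 2 ≤ 2).
Get s_k = R·t_k = k*(37*k + 43)/(12*(k + 3)*(k + 4)) with R(k) = B(k−1)f(k)/C(k) = k*(k + 5)*(37*k + 43)/(24*(9*k + 10)).
s_(k+1) − s_k = 2*(9*k + 10)/(k**3 + 12*k**2 + 47*k + 60) = t_k.

Yes. s_k = k*(37*k + 43)/(12*(k + 3)*(k + 4)).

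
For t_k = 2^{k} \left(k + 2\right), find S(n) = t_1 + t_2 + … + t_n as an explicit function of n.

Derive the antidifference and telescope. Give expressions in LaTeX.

Step 1: r(k) = 2*(k + 3)/(k + 2).
Normal form (A,B,C) = (2, 1, k + 2).
f must satisfy (2)·f(k+1) − (1)·f(k) = k + 2.
deg f ≤ 1 (via 0,0,1).
Match coefficients ⇒ f(k) = k.
R(k) = B(k−1)·f(k)/C(k) = k/(k + 2); s_k = R·t_k = 2**k*k.
Verify: 2**k*(k + 2) matches t_k.
s_(n+1) = 2**(n + 1)*(n + 1) and s_(1) = 2, so S(n) = 2*2**n*n + 2*2**n - 2.

S(n) = 2 \cdot 2^{n} n + 2 \cdot 2^{n} - 2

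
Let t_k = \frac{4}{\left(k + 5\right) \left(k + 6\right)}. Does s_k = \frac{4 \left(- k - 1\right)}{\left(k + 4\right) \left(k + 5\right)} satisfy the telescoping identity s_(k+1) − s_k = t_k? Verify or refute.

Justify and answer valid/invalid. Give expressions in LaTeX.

Invalid: residual - \frac{24}{k^{3} + 15 k^{2} + 74 k + 120} ≠ 0.

s_(k+1) = 4*(-k - 2)/((k + 5)*(k + 6))
s_(k+1) − s_k = 4*(k - 2)/(k**3 + 15*k**2 + 74*k + 120)
(s_(k+1) − s_k) − t_k = -24/(k**3 + 15*k**2 + 74*k + 120)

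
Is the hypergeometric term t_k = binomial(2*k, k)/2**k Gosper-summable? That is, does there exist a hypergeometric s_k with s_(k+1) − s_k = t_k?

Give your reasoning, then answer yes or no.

The ratio is (2*k + 1)/(k + 1).
Gosper form: A/B · C(k+1)/C(k) with A=2*k + 1, B=k + 1, C=1.
Need (2*k + 1)·f(k+1) − (k)·f(k) = 1.
Bound: deg f ≤ -1.
d = -1 < 0 ⇒ no nonzero polynomial f; not summable.

No — key equation has no polynomial f.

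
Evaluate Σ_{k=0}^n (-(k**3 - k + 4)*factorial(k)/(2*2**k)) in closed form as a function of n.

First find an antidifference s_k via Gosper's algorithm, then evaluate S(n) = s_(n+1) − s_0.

S(n) = 2**(-n - 1)*(-2**(n + 3) - n**3*factorial(n) - 2*n**2*factorial(n) + 3*n*factorial(n) + 4*factorial(n))

t_(k+1)/t_k = (k + 1)*(-k + (k + 1)**3 + 3)/(2*(k**3 - k + 4)).
Take A(k)=k/2 + 1/2, B(k)=1, C(k)=k**3 - k + 4.
Need (k/2 + 1/2)·f(k+1) − (1)·f(k) = k**3 - k + 4.
deg f ≤ 2 (via 1,0,3).
Match coefficients ⇒ f(k) = 2*(k**2 - k - 4).
R(k) = B(k−1)·f(k)/C(k) = 2*(k**2 - k - 4)/(k**3 - k + 4); s_k = R·t_k = (-k**2 + k + 4)*factorial(k)/2**k.
Verify: -(k**3 - k + 4)*factorial(k)/(2*2**k) matches t_k.
Σ_(k=0)^n t_k = s_(n+1) − s_(0) = (-2**(-n - 1)*(n**2 + n - 4)*factorial(n + 1)) − (4), i.e. 2**(-n - 1)*(-2**(n + 3) - n**3*factorial(n) - 2*n**2*factorial(n) + 3*n*factorial(n) + 4*factorial(n)).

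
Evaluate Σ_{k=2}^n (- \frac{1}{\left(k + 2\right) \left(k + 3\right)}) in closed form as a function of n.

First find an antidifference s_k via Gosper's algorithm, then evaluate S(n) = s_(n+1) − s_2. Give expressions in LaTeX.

Compute t_(k+1)/t_k: get (k + 2)/(k + 4).
So A=k + 2 and B=k + 4, with C=1.
Solve (k + 2)·f(k+1) − (k + 3)·f(k) = 1.
Bound: deg f ≤ 1.
A polynomial solution: f(k) = k/2.
Then R = B(k−1)f/C = k*(k + 3)/2, so s_k = R(k)·t_k = -k/(2*k + 4).
Verify: -1/(k**2 + 5*k + 6) matches t_k.
Telescope: S(n) = s_(n+1) − s_(2) = (-n - 1)/(2*(n + 3)) − (-1/4) = (1 - n)/(4*(n + 3)).

S(n) = \frac{1 - n}{4 \left(n + 3\right)}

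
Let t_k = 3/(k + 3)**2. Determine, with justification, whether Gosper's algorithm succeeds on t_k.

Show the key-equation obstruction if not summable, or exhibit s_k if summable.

No — key equation has no polynomial f.

Step 1: r(k) = (k + 3)**2/(k + 4)**2.
Normal form (A,B,C) = (k**2 + 6*k + 9, k**2 + 8*k + 16, 1).
f must satisfy (k**2 + 6*k + 9)·f(k+1) − (k**2 + 6*k + 9)·f(k) = 1.
Bound: deg f ≤ 0.
Generic f = c0 gives residual -1; -1 = 0 cannot hold, so t_k is not Gosper-summable.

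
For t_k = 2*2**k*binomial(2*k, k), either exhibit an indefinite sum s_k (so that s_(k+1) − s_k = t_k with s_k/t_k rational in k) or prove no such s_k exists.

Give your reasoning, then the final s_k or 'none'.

not Gosper-summable; s_k does not exist

Ratio r(k) = 4*(2*k + 1)/(k + 1).
Gosper form: A/B · C(k+1)/C(k) with A=8*k + 4, B=k + 1, C=1.
Key eq: (8*k + 4)·f(k+1) = (k)·f(k) + (1).
d = -1 from the (1,1,0) case.
Negative degree bound (-1): no f exists, t_k not Gosper-summable.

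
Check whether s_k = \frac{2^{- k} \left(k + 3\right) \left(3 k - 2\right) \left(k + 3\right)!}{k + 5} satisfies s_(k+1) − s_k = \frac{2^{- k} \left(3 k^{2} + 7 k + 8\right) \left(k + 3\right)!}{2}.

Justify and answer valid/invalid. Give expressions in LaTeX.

Invalid: residual - \frac{2^{- k} \left(3 k^{3} + 22 k^{2} + 37 k + 44\right) \left(k + 3\right)!}{\left(k + 5\right) \left(k + 6\right)} ≠ 0.

s_(k+1) = (k + 4)*(3*k + 1)*factorial(k + 4)/(2*2**k*(k + 6))
s_(k+1) − s_k = (3*k**4 + 34*k**3 + 131*k**2 + 224*k + 152)*factorial(k + 3)/(2*2**k*(k + 5)*(k + 6))
(s_(k+1) − s_k) − t_k = -(3*k**3 + 22*k**2 + 37*k + 44)*factorial(k + 3)/(2**k*(k + 5)*(k + 6))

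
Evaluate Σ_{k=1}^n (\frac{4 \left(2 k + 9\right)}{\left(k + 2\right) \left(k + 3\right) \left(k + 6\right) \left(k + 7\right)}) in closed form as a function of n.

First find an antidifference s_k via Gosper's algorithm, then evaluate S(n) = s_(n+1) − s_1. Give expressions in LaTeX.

Step 1: r(k) = (k + 2)*(k + 6)*(2*k + 11)/((k + 4)*(k + 8)*(2*k + 9)).
Factor: A=k + 2; B=k + 8; C=k**3 + 27*k**2/2 + 121*k/2 + 90.
f must satisfy (k + 2)·f(k+1) − (k + 7)·f(k) = k**3 + 27*k**2/2 + 121*k/2 + 90.
deg f ≤ 5 (via 1,1,3).
Solve for f: f(k) = k*(k + 3)*(k + 4)*(k + 5)*(k + 8)/24 (degree 5 ≤ 5).
So s_k = (B(k−1)f/C)·t_k = (k*(k + 3)*(k + 7)*(k + 8)/(12*(2*k + 9)))·t_k = k*(k + 8)/(3*(k**2 + 8*k + 12)).
Δs = 4*(2*k + 9)/(k**4 + 18*k**3 + 113*k**2 + 288*k + 252), as required.
Σ_(k=1)^n t_k = s_(n+1) − s_(1) = ((n**2 + 10*n + 9)/(3*(n**2 + 10*n + 21))) − (1/7), i.e. 4*n*(n + 10)/(21*(n**2 + 10*n + 21)).

S(n) = \frac{4 n \left(n + 10\right)}{21 \left(n^{2} + 10 n + 21\right)}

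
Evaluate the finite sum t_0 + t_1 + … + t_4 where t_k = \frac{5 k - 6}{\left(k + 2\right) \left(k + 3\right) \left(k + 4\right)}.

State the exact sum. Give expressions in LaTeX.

Σ = -25/168

Ratio r(k) = (k + 2)*(5*k - 1)/((k + 5)*(5*k - 6)).
Take A(k)=k + 2, B(k)=k + 5, C(k)=k - 6/5.
Need (k + 2)·f(k+1) − (k + 4)·f(k) = k - 6/5.
deg f ≤ 2 (via 1,1,1).
Solving with deg f ≤ 2: f(k) = k*(k - 10)/15.
R(k) = B(k−1)·f(k)/C(k) = k*(k - 10)*(k + 4)/(3*(5*k - 6)); s_k = R·t_k = k*(k - 10)/(3*(k + 2)*(k + 3)).
s_(k+1) − s_k = (5*k - 6)/(k**3 + 9*k**2 + 26*k + 24) = t_k.
Evaluate s at k=5 and k=0: -25/168 and 0; difference -25/168.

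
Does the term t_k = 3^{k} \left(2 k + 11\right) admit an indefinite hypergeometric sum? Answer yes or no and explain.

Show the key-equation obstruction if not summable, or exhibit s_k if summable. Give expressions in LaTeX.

Yes. s_k = 3^{k} \left(k + 4\right).

Compute t_(k+1)/t_k: get 3*(2*k + 13)/(2*k + 11).
Take A(k)=3, B(k)=1, C(k)=k + 11/2.
Need (3)·f(k+1) − (1)·f(k) = k + 11/2.
deg f ≤ 1 (via 0,0,1).
Solving with deg f ≤ 1: f(k) = (k + 4)/2.
Certificate R = B(k−1)f/C = (k + 4)/(2*k + 11) gives s_k = 3**k*(k + 4).
Δs = 3**k*(2*k + 11), as required.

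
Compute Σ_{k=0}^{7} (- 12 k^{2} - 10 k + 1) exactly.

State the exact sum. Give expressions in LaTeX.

Σ = -1952

Ratio r(k) = (12*k**2 + 34*k + 21)/(12*k**2 + 10*k - 1).
Normal form (A,B,C) = (1, 1, k**2 + 5*k/6 - 1/12).
Need (1)·f(k+1) − (1)·f(k) = k**2 + 5*k/6 - 1/12.
Degrees (0,0,2) ⇒ d ≤ 3.
Solving with deg f ≤ 3: f(k) = k*(4*k**2 - k - 4)/12.
Certificate R = B(k−1)f/C = k*(4*k**2 - k - 4)/(12*k**2 + 10*k - 1) gives s_k = k*(-4*k**2 + k + 4).
Check: Δs_k = -12*k**2 - 10*k + 1. ✓
Telescoping: Σ = s_(8) − s_(0) = -1952 − (0) = -1952.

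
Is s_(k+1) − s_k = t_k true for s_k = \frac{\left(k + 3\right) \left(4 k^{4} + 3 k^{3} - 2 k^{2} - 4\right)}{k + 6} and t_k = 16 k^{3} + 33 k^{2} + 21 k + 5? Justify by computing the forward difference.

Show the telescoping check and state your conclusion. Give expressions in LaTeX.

Invalid: residual \frac{3 \left(- 12 k^{4} - 126 k^{3} - 221 k^{2} - 131 k - 34\right)}{k^{2} + 13 k + 42} ≠ 0.

s_(k+1) = (k + 4)*(4*(k + 1)**4 + 3*(k + 1)**3 - 2*(k + 1)**2 - 4)/(k + 7)
s_(k+1) − s_k = (16*k**5 + 205*k**4 + 744*k**3 + 1001*k**2 + 554*k + 108)/(k**2 + 13*k + 42)
(s_(k+1) − s_k) − t_k = 3*(-12*k**4 - 126*k**3 - 221*k**2 - 131*k - 34)/(k**2 + 13*k + 42)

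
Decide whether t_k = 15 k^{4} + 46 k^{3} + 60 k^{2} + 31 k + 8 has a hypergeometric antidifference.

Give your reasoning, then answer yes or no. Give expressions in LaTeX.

r(k) = (15*k**4 + 106*k**3 + 288*k**2 + 349*k + 160)/(15*k**4 + 46*k**3 + 60*k**2 + 31*k + 8) after simplifying.
Normal form (A,B,C) = (1, 1, k**4 + 46*k**3/15 + 4*k**2 + 31*k/15 + 8/15).
Solve (1)·f(k+1) − (1)·f(k) = k**4 + 46*k**3/15 + 4*k**2 + 31*k/15 + 8/15.
From deg A=0, deg B=0, deg C=4: d=5.
Coefficient equations give f(k) = k*(3*k**4 + 4*k**3 + 2*k**2 - 3*k + 2)/15.
Certificate R = B(k−1)f/C = k*(3*k**4 + 4*k**3 + 2*k**2 - 3*k + 2)/(15*k**4 + 46*k**3 + 60*k**2 + 31*k + 8) gives s_k = k*(3*k**4 + 4*k**3 + 2*k**2 - 3*k + 2).
Check: Δs_k = 15*k**4 + 46*k**3 + 60*k**2 + 31*k + 8. ✓

Yes. s_k = k \left(3 k^{4} + 4 k^{3} + 2 k^{2} - 3 k + 2\right).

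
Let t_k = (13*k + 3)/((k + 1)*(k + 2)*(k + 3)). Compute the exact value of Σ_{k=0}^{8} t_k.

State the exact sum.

t_(k+1)/t_k = (k + 1)*(13*k + 16)/((k + 4)*(13*k + 3)).
Take A(k)=k + 1, B(k)=k + 4, C(k)=k + 3/13.
Key eq: (k + 1)·f(k+1) = (k + 3)·f(k) + (k + 3/13).
Bound: deg f ≤ 2.
Solving with deg f ≤ 2: f(k) = k*(4*k - 1)/13.
So s_k = (B(k−1)f/C)·t_k = (k*(k + 3)*(4*k - 1)/(13*k + 3))·t_k = k*(4*k - 1)/((k + 1)*(k + 2)).
Verify: (13*k + 3)/(k**3 + 6*k**2 + 11*k + 6) matches t_k.
Evaluate s at k=9 and k=0: 63/22 and 0; difference 63/22.

Σ = 63/22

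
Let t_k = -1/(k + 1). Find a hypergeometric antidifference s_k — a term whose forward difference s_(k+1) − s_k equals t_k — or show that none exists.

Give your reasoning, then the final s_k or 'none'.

not Gosper-summable; s_k does not exist

Step 1: r(k) = (k + 1)/(k + 2).
Normal form (A,B,C) = (k + 1, k + 2, 1).
Set up (k + 1)·f(k+1) − (k + 1)·f(k) − (1) = 0.
From deg A=1, deg B=1, deg C=0: d=0.
Put f(k) = c0: A·f(k+1) − B(k−1)·f(k) − C = -1; need -1 = 0 — inconsistent ⇒ no f, not summable.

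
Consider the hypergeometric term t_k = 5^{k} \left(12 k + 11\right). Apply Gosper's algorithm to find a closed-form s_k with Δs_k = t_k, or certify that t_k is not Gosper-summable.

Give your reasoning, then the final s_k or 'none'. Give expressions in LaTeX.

s_k = 5^{k} \left(3 k - 1\right)

r(k) = 5*(12*k + 23)/(12*k + 11) after simplifying.
So A=5 and B=1, with C=k + 11/12.
Solve (5)·f(k+1) − (1)·f(k) = k + 11/12.
Bound: deg f ≤ 1.
Match coefficients ⇒ f(k) = (3*k - 1)/12.
R(k) = B(k−1)·f(k)/C(k) = (3*k - 1)/(12*k + 11); s_k = R·t_k = 5**k*(3*k - 1).
Check: Δs_k = 5**k*(12*k + 11). ✓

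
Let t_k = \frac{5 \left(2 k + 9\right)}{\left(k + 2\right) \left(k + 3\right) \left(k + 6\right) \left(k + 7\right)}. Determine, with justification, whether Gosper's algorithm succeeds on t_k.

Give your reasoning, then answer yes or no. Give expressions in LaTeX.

r(k) = (k + 2)*(k + 6)*(2*k + 11)/((k + 4)*(k + 8)*(2*k + 9)) after simplifying.
A = k + 2, B = k + 8, C = k**3 + 27*k**2/2 + 121*k/2 + 90.
Need (k + 2)·f(k+1) − (k + 7)·f(k) = k**3 + 27*k**2/2 + 121*k/2 + 90.
Degrees (1,1,3) ⇒ d ≤ 5.
Solve for f: f(k) = k*(k + 3)*(k + 4)*(k + 5)*(k + 8)/24 (degree 5 ≤ 5).
Get s_k = R·t_k = 5*k*(k + 8)/(12*(k**2 + 8*k + 12)) with R(k) = B(k−1)f(k)/C(k) = k*(k + 3)*(k + 7)*(k + 8)/(12*(2*k + 9)).
Check: Δs_k = 5*(2*k + 9)/(k**4 + 18*k**3 + 113*k**2 + 288*k + 252). ✓

Yes. s_k = \frac{5 k \left(k + 8\right)}{12 \left(k^{2} + 8 k + 12\right)}.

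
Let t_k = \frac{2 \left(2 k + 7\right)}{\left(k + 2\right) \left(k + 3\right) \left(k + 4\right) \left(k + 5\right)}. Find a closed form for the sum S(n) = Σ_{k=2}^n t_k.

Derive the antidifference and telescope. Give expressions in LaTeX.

Step 1: r(k) = (k + 2)*(2*k + 9)/((k + 6)*(2*k + 7)).
Normal form (A,B,C) = (k + 2, k + 6, k + 7/2).
Solve (k + 2)·f(k+1) − (k + 5)·f(k) = k + 7/2.
Degrees (1,1,1) ⇒ d ≤ 3.
Solving with deg f ≤ 3: f(k) = k*(k + 3)*(k + 6)/16.
Certificate R = B(k−1)f/C = k*(k + 3)*(k + 5)*(k + 6)/(8*(2*k + 7)) gives s_k = k*(k + 6)/(4*(k**2 + 6*k + 8)).
Check: Δs_k = 2*(2*k + 7)/(k**4 + 14*k**3 + 71*k**2 + 154*k + 120). ✓
s_(n+1) = (n**2 + 8*n + 7)/(4*(n**2 + 8*n + 15)) and s_(2) = 1/6, so S(n) = (n**2 + 8*n - 9)/(12*(n**2 + 8*n + 15)).

S(n) = \frac{n^{2} + 8 n - 9}{12 \left(n^{2} + 8 n + 15\right)}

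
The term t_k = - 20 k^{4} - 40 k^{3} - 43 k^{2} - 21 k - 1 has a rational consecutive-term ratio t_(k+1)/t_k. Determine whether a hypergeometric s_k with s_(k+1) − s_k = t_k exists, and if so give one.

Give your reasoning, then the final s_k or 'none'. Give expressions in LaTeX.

s_k = k \left(- 4 k^{4} - k^{2} + k + 3\right)

r(k) = (20*k**4 + 120*k**3 + 283*k**2 + 307*k + 125)/(20*k**4 + 40*k**3 + 43*k**2 + 21*k + 1) after simplifying.
Factor: A=1; B=1; C=k**4 + 2*k**3 + 43*k**2/20 + 21*k/20 + 1/20.
Key eq: (1)·f(k+1) = (1)·f(k) + (k**4 + 2*k**3 + 43*k**2/20 + 21*k/20 + 1/20).
From deg A=0, deg B=0, deg C=4: d=5.
A polynomial solution: f(k) = k*(4*k**4 + k**2 - k - 3)/20.
Certificate R = B(k−1)f/C = k*(4*k**4 + k**2 - k - 3)/(20*k**4 + 40*k**3 + 43*k**2 + 21*k + 1) gives s_k = k*(-4*k**4 - k**2 + k + 3).
Verify: -20*k**4 - 40*k**3 - 43*k**2 - 21*k - 1 matches t_k.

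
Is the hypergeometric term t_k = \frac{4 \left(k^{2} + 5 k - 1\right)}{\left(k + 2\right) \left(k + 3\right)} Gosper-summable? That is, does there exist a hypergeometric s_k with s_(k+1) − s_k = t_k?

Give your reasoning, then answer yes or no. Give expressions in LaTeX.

Compute t_(k+1)/t_k: get (k + 2)*(5*k + (k + 1)**2 + 4)/((k + 4)*(k**2 + 5*k - 1)).
Factor: A=k + 2; B=k + 4; C=k**2 + 5*k - 1.
f must satisfy (k + 2)·f(k+1) − (k + 3)·f(k) = k**2 + 5*k - 1.
Bound: deg f ≤ 2.
Solving with deg f ≤ 2: f(k) = k*(2*k - 3)/2.
So s_k = (B(k−1)f/C)·t_k = (k*(k + 3)*(2*k - 3)/(2*(k**2 + 5*k - 1)))·t_k = 2*k*(2*k - 3)/(k + 2).
Verify: 4*(k**2 + 5*k - 1)/(k**2 + 5*k + 6) matches t_k.

Yes. s_k = \frac{2 k \left(2 k - 3\right)}{k + 2}.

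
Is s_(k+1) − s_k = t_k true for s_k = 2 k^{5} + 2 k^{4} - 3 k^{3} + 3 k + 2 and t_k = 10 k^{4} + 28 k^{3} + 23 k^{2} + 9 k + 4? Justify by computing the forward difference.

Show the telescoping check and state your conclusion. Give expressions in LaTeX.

Valid: the claim telescopes to t_k.

s_(k+1) = 3*k + 2*(k + 1)**5 + 2*(k + 1)**4 - 3*(k + 1)**3 + 5
s_(k+1) − s_k = 10*k**4 + 28*k**3 + 23*k**2 + 9*k + 4
(s_(k+1) − s_k) − t_k = 0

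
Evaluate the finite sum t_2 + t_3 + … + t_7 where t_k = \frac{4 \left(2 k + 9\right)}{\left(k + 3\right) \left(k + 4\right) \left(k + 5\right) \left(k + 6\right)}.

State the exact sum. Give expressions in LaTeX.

Step 1: r(k) = (k + 3)*(2*k + 11)/((k + 7)*(2*k + 9)).
So A=k + 3 and B=k + 7, with C=k + 9/2.
f must satisfy (k + 3)·f(k+1) − (k + 6)·f(k) = k + 9/2.
d = 3 from the (1,1,1) case.
Coefficient equations give f(k) = k*(k + 4)*(k + 8)/30.
Get s_k = R·t_k = 4*k*(k + 8)/(15*(k**2 + 8*k + 15)) with R(k) = B(k−1)f(k)/C(k) = k*(k + 4)*(k + 6)*(k + 8)/(15*(2*k + 9)).
Check: Δs_k = 4*(2*k + 9)/(k**4 + 18*k**3 + 119*k**2 + 342*k + 360). ✓
Telescoping: Σ = s_(8) − s_(2) = 512/2145 − (16/105) = 432/5005.

Σ = 432/5005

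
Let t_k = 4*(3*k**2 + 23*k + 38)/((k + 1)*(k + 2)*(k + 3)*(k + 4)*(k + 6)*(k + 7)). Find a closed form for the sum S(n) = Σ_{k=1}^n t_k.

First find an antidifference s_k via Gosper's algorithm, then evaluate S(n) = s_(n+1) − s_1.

S(n) = n*(n**2 + 13*n + 50)/(14*(n**3 + 13*n**2 + 50*n + 56))

Step 1: r(k) = (k + 1)*(k + 6)*(23*k + 3*(k + 1)**2 + 61)/((k + 5)*(k + 8)*(3*k**2 + 23*k + 38)).
A = k + 1, B = k + 8, C = k**3 + 38*k**2/3 + 51*k + 190/3.
Key eq: (k + 1)·f(k+1) = (k + 7)·f(k) + (k**3 + 38*k**2/3 + 51*k + 190/3).
From deg A=1, deg B=1, deg C=3: d=6.
Solving with deg f ≤ 6: f(k) = k*(k + 2)*(k + 4)*(k + 5)*(k**2 + 10*k + 27)/54.
So s_k = (B(k−1)f/C)·t_k = (k*(k + 2)*(k + 4)*(k + 7)*(k**2 + 10*k + 27)/(18*(3*k**2 + 23*k + 38)))·t_k = 2*k*(k**2 + 10*k + 27)/(9*(k**3 + 10*k**2 + 27*k + 18)).
Verify: 4*(3*k**2 + 23*k + 38)/(k**6 + 23*k**5 + 207*k**4 + 925*k**3 + 2144*k**2 + 2412*k + 1008) matches t_k.
Telescope: S(n) = s_(n+1) − s_(1) = 2*(n**3 + 13*n**2 + 50*n + 38)/(9*(n**3 + 13*n**2 + 50*n + 56)) − (19/126) = n*(n**2 + 13*n + 50)/(14*(n**3 + 13*n**2 + 50*n + 56)).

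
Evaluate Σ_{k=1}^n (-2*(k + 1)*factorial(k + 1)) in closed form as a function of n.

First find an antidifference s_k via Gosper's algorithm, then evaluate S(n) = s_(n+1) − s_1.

r(k) = (k + 2)**2/(k + 1) after simplifying.
So A=k + 2 and B=1, with C=k + 1.
Need (k + 2)·f(k+1) − (1)·f(k) = k + 1.
Bound: deg f ≤ 0.
A polynomial solution: f(k) = 1.
Certificate R = B(k−1)f/C = 1/(k + 1) gives s_k = -2*factorial(k + 1).
Check: Δs_k = -2*(k + 1)*factorial(k + 1). ✓
Σ_(k=1)^n t_k = s_(n+1) − s_(1) = (-2*factorial(n + 2)) − (-4), i.e. 4 - 2*factorial(n + 2).

S(n) = 4 - 2*factorial(n + 2)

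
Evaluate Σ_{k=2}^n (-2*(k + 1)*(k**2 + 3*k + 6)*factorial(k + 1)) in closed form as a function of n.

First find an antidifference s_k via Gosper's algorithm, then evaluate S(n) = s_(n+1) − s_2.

t_(k+1)/t_k = (k + 2)**2*(3*k + (k + 1)**2 + 9)/((k + 1)*(k**2 + 3*k + 6)).
Gosper form: A/B · C(k+1)/C(k) with A=k + 2, B=1, C=k**3 + 4*k**2 + 9*k + 6.
Key eq: (k + 2)·f(k+1) = (1)·f(k) + (k**3 + 4*k**2 + 9*k + 6).
d = 2 from the (1,0,3) case.
Match coefficients ⇒ f(k) = k**2 + k + 2.
Certificate R = B(k−1)f/C = (k**2 + k + 2)/((k + 1)*(k**2 + 3*k + 6)) gives s_k = -2*(k**2 + k + 2)*factorial(k + 1).
Check: Δs_k = -2*(k + 1)*(k**2 + 3*k + 6)*factorial(k + 1). ✓
s_(n+1) = -2*(n**2 + 3*n + 4)*factorial(n + 2) and s_(2) = -96, so S(n) = -2*n**4*factorial(n) - 12*n**3*factorial(n) - 30*n**2*factorial(n) - 36*n*factorial(n) - 16*factorial(n) + 96.

S(n) = -2*n**4*factorial(n) - 12*n**3*factorial(n) - 30*n**2*factorial(n) - 36*n*factorial(n) - 16*factorial(n) + 96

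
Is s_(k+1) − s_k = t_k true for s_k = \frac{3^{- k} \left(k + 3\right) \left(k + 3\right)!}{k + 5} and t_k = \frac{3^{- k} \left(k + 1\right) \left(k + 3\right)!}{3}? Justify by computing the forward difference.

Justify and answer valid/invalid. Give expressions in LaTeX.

Invalid: residual - \frac{2 \cdot 3^{- k} \left(k^{2} + 6 k + 2\right) \left(k + 3\right)!}{3 \left(k + 5\right) \left(k + 6\right)} ≠ 0.

s_(k+1) = (k + 4)*factorial(k + 4)/(3*3**k*(k + 6))
s_(k+1) − s_k = (k + 2)*(k**2 + 8*k + 13)*factorial(k + 3)/(3*3**k*(k + 5)*(k + 6))
(s_(k+1) − s_k) − t_k = -2*(k**2 + 6*k + 2)*factorial(k + 3)/(3*3**k*(k + 5)*(k + 6))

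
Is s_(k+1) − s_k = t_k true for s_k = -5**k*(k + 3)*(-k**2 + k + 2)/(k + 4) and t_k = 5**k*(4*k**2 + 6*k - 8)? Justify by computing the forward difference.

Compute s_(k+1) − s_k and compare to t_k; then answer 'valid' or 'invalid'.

s_(k+1) = -5**(k + 1)*(k + 4)*(k - (k + 1)**2 + 3)/(k + 5)
s_(k+1) − s_k = 5**k*(4*k**4 + 38*k**3 + 105*k**2 + 31*k - 130)/(k**2 + 9*k + 20)
(s_(k+1) − s_k) − t_k = 5**k*(-4*k**3 - 21*k**2 - 17*k + 30)/(k**2 + 9*k + 20)

Invalid: residual 5**k*(-4*k**3 - 21*k**2 - 17*k + 30)/(k**2 + 9*k + 20) ≠ 0.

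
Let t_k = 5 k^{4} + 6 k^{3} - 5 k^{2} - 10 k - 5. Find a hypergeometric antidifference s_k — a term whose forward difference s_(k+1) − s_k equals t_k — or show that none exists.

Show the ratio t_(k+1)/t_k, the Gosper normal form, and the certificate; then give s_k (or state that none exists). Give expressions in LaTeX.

s_k = k \left(k^{4} - k^{3} - 3 k^{2} - k - 1\right)

t_(k+1)/t_k = (5*k**4 + 26*k**3 + 43*k**2 + 18*k - 9)/(5*k**4 + 6*k**3 - 5*k**2 - 10*k - 5).
A = 1, B = 1, C = k**4 + 6*k**3/5 - k**2 - 2*k - 1.
Key eq: (1)·f(k+1) = (1)·f(k) + (k**4 + 6*k**3/5 - k**2 - 2*k - 1).
deg f ≤ 5 (via 0,0,4).
Solving with deg f ≤ 5: f(k) = k*(k**4 - k**3 - 3*k**2 - k - 1)/5.
Get s_k = R·t_k = k*(k**4 - k**3 - 3*k**2 - k - 1) with R(k) = B(k−1)f(k)/C(k) = k*(k**4 - k**3 - 3*k**2 - k - 1)/(5*k**4 + 6*k**3 - 5*k**2 - 10*k - 5).
s_(k+1) − s_k = 5*k**4 + 6*k**3 - 5*k**2 - 10*k - 5 = t_k.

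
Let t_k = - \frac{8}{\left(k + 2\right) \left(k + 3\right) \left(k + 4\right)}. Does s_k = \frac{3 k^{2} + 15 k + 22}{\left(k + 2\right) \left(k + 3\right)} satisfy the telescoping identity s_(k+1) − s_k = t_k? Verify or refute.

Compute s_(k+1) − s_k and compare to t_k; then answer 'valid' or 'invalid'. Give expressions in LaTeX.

s_(k+1) = (15*k + 3*(k + 1)**2 + 37)/((k + 3)*(k + 4))
s_(k+1) − s_k = -8/(k**3 + 9*k**2 + 26*k + 24)
(s_(k+1) − s_k) − t_k = 0

Valid — Δs_k = t_k.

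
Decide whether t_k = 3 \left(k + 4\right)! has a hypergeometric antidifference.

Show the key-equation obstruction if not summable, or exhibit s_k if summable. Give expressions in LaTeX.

No — key equation has no polynomial f.

t_(k+1)/t_k = k + 5.
Gosper form: A/B · C(k+1)/C(k) with A=k + 5, B=1, C=1.
Solve (k + 5)·f(k+1) − (1)·f(k) = 1.
d = -1 from the (1,0,0) case.
Bound -1 < 0, so the key equation has no polynomial solution.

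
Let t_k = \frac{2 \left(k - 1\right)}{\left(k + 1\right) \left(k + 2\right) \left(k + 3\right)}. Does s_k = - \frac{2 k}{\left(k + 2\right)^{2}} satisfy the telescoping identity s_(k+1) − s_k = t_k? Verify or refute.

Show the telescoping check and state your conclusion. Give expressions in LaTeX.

s_(k+1) = 2*(-k - 1)/(k + 3)**2
s_(k+1) − s_k = 2*(k**2 + k - 4)/(k**4 + 10*k**3 + 37*k**2 + 60*k + 36)
(s_(k+1) − s_k) − t_k = 4*(-k**2 - 2*k + 1)/(k**5 + 11*k**4 + 47*k**3 + 97*k**2 + 96*k + 36)

Invalid: residual \frac{4 \left(- k^{2} - 2 k + 1\right)}{k^{5} + 11 k^{4} + 47 k^{3} + 97 k^{2} + 96 k + 36} ≠ 0.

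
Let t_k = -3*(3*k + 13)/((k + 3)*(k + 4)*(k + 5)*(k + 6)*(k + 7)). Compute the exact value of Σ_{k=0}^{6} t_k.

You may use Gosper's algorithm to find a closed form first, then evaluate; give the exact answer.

Σ = -49/1560

t_(k+1)/t_k = (k + 3)*(3*k + 16)/((k + 8)*(3*k + 13)).
Factor: A=k + 3; B=k + 8; C=k + 13/3.
Solve (k + 3)·f(k+1) − (k + 7)·f(k) = k + 13/3.
d = 4 from the (1,1,1) case.
Match coefficients ⇒ f(k) = k*(k + 4)*(k**2 + 14*k + 63)/270.
So s_k = (B(k−1)f/C)·t_k = (k*(k + 4)*(k + 7)*(k**2 + 14*k + 63)/(90*(3*k + 13)))·t_k = k*(-k**2 - 14*k - 63)/(30*(k**3 + 14*k**2 + 63*k + 90)).
Check: Δs_k = 3*(-3*k - 13)/(k**5 + 25*k**4 + 245*k**3 + 1175*k**2 + 2754*k + 2520). ✓
Σ_(k=0)^(6) t_k = s_(7) − s_(0) = -49/1560 − (0) = -49/1560.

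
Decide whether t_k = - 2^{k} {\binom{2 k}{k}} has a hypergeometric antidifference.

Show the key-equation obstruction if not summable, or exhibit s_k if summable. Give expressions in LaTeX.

No — key equation has no polynomial f.

Step 1: r(k) = 4*(2*k + 1)/(k + 1).
Normal form (A,B,C) = (8*k + 4, k + 1, 1).
Set up (8*k + 4)·f(k+1) − (k)·f(k) − (1) = 0.
d = -1 from the (1,1,0) case.
Negative degree bound (-1): no f exists, t_k not Gosper-summable.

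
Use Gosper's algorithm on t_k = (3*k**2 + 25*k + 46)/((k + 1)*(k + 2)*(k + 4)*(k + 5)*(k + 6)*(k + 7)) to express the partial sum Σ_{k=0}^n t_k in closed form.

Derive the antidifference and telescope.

r(k) = (k + 1)*(k + 4)*(25*k + 3*(k + 1)**2 + 71)/((k + 3)*(k + 8)*(3*k**2 + 25*k + 46)) after simplifying.
So A=k + 1 and B=k + 8, with C=k**3 + 34*k**2/3 + 121*k/3 + 46.
f must satisfy (k + 1)·f(k+1) − (k + 7)·f(k) = k**3 + 34*k**2/3 + 121*k/3 + 46.
d = 6 from the (1,1,3) case.
Coefficient equations give f(k) = k*(k + 2)*(k + 3)*(k + 5)*(k**2 + 11*k + 34)/72.
Get s_k = R·t_k = k*(k**2 + 11*k + 34)/(24*(k**3 + 11*k**2 + 34*k + 24)) with R(k) = B(k−1)f(k)/C(k) = k*(k + 2)*(k + 5)*(k + 7)*(k**2 + 11*k + 34)/(24*(3*k**2 + 25*k + 46)).
s_(k+1) − s_k = (3*k**2 + 25*k + 46)/(k**6 + 25*k**5 + 247*k**4 + 1219*k**3 + 3112*k**2 + 3796*k + 1680) = t_k.
Telescope: S(n) = s_(n+1) − s_(0) = (n**3 + 14*n**2 + 59*n + 46)/(24*(n**3 + 14*n**2 + 59*n + 70)) − (0) = (n**3 + 14*n**2 + 59*n + 46)/(24*(n**3 + 14*n**2 + 59*n + 70)).

S(n) = (n**3 + 14*n**2 + 59*n + 46)/(24*(n**3 + 14*n**2 + 59*n + 70))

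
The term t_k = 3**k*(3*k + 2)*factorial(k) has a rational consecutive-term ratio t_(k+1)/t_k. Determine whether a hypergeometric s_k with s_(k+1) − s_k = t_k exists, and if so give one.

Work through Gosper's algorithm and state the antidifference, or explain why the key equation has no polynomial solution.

s_k = 3**k*factorial(k)

Ratio r(k) = 3*(k + 1)*(3*k + 5)/(3*k + 2).
Take A(k)=3*k + 3, B(k)=1, C(k)=k + 2/3.
Need (3*k + 3)·f(k+1) − (1)·f(k) = k + 2/3.
deg f ≤ 0 (via 1,0,1).
Solving with deg f ≤ 0: f(k) = 1/3.
Then R = B(k−1)f/C = 1/(3*k + 2), so s_k = R(k)·t_k = 3**k*factorial(k).
Verify: 3**k*(3*k + 2)*factorial(k) matches t_k.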